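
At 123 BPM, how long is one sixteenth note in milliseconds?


Working:
One quarter-note beat = 60000 / BPM = 60000 / 123 ms
Sixteenth note = 1/4 × quarter note
Duration = 1/4 × 60000 / 123 = 15000 / 123
= 122.0 ms


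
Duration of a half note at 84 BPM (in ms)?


Let's work it out.
One quarter-note beat = 60000 / BPM = 60000 / 84 ms
Half note = 2 × quarter note
Duration = 2 × 60000 / 84 = 120000 / 84
= 1428.6 ms


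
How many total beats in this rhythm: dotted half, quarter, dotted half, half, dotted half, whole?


Reasoning:
Beat values:
  dotted half = 3 beats
  quarter = 1 beat
  dotted half = 3 beats
  half = 2 beats
  dotted half = 3 beats
  whole = 4 beats
Sum = 3 + 1 + 3 + 2 + 3 + 4
= 16 beats


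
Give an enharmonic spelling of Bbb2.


Enharmonic notes sound the same pitch but are spelled with different letter names
Bbb and A name the same pitch class
= A2


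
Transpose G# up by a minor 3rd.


Solution.
minor 3rd: 3 letter names, 3 semitones
Letter: G + 2 → B
Pitch: G# + 3 semitones, spelled as a B → B
= B


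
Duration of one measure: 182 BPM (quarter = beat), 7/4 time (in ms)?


Quarter-note beat duration = 60000 / 182 ms
Beats per measure (7/4) = 7
One measure = 7 × 60000 / 182 = 420000 / 182 ms
= 2307.7 ms


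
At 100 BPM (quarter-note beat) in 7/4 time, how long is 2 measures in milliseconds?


Step by step:
Quarter-note beat duration = 60000 / 100 ms
Beats per measure (7/4) = 7
One measure = 7 × 60000 / 100 = 420000 / 100 ms
2 measures = 2 × 420000 / 100 = 840000 / 100
= 8400.0 ms


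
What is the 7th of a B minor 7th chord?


Step by step:
Minor 7th chord = root + minor 3rd + perfect 5th + minor 7th
Seventh chords stack in thirds, so the letter names are B-D-F-A
Root: B
Minor 3rd above B: D
Perfect 5th above B: F#
Minor 7th above B: A
The 7th = A


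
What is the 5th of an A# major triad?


Step by step:
Major triad = root + major 3rd (4 semitones) + perfect 5th (7 semitones)
A triad on A# stacks thirds, so the chord tones use letter names A-C-E
Root: A#
Major 3rd above A#: C##
Perfect 5th above A#: E#
The 5th = E#


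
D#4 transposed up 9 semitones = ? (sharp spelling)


D#4: chromatic position 3 in octave 4 → absolute = 4×12 + 3 = 51
Transpose up 9: 51 + 9 = 60
60 = 5×12 + 0 → C in octave 5
Result = C5


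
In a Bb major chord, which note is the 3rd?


Step by step:
Major triad = root + major 3rd (4 semitones) + perfect 5th (7 semitones)
A triad on Bb stacks thirds, so the chord tones use letter names B-D-F
Root: Bb
Major 3rd above Bb: D
Perfect 5th above Bb: F
The 3rd = D


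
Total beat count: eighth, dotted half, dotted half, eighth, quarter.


Let's work it out.
Beat values:
  eighth = 0.5 beats
  dotted half = 3 beats
  dotted half = 3 beats
  eighth = 0.5 beats
  quarter = 1 beat
Sum = 0.5 + 3 + 3 + 0.5 + 1
= 8 beats


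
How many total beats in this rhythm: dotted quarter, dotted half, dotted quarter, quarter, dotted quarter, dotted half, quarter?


Beat values:
  dotted quarter = 1.5 beats
  dotted half = 3 beats
  dotted quarter = 1.5 beats
  quarter = 1 beat
  dotted quarter = 1.5 beats
  dotted half = 3 beats
  quarter = 1 beat
Sum = 1.5 + 3 + 1.5 + 1 + 1.5 + 3 + 1
= 12.5 beats


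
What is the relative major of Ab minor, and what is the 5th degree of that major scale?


Working:
The relative major shares the key signature and is a minor 3rd above the minor tonic
A minor 3rd above Ab is Cb
→ relative major of Ab minor is Cb major
Cb major scale: Cb Db Eb Fb Gb Ab Bb
= Cb major; 5th degree = Gb


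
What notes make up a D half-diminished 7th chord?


Let's work it out.
Half-diminished 7th chord = root + minor 3rd + diminished 5th + minor 7th
Seventh chords stack in thirds, so the letter names are D-F-A-C
Root: D
Minor 3rd above D: F
Diminished 5th above D: Ab
Minor 7th above D: C
Chord = D F Ab C


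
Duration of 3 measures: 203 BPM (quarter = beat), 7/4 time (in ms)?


Working:
Quarter-note beat duration = 60000 / 203 ms
Beats per measure (7/4) = 7
One measure = 7 × 60000 / 203 = 420000 / 203 ms
3 measures = 3 × 420000 / 203 = 1260000 / 203
= 6206.9 ms


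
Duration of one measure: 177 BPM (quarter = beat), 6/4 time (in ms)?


Quarter-note beat duration = 60000 / 177 ms
Beats per measure (6/4) = 6
One measure = 6 × 60000 / 177 = 360000 / 177 ms
= 2033.9 ms


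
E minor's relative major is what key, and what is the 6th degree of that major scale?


Working:
The relative major shares the key signature and is a minor 3rd above the minor tonic
A minor 3rd above E is G
→ relative major of E minor is G major
G major scale: G A B C D E F#
= G major; 6th degree = E


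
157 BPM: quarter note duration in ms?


Step by step:
One quarter-note beat = 60000 / BPM = 60000 / 157 ms
Duration = 60000 / 157
= 382.2 ms


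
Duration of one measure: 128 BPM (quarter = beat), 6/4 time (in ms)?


Let's work it out.
Quarter-note beat duration = 60000 / 128 ms
Beats per measure (6/4) = 6
One measure = 6 × 60000 / 128 = 360000 / 128 ms
= 2812.5 ms


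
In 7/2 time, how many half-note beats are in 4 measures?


Step by step:
Time signature 7/2: the bottom number 2 means the half note gets one count
The top number 7 means 7 half-note beats per measure
Total = 7 × 4 measures
= 28 half-note beats


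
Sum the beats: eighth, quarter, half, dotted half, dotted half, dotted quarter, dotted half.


Reasoning:
Beat values:
  eighth = 0.5 beats
  quarter = 1 beat
  half = 2 beats
  dotted half = 3 beats
  dotted half = 3 beats
  dotted quarter = 1.5 beats
  dotted half = 3 beats
Sum = 0.5 + 1 + 2 + 3 + 3 + 1.5 + 3
= 14 beats


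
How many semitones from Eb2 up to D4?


Absolute semitone position = octave×12 + chromatic position
Eb2: 2×12 + 3 = 27
D4: 4×12 + 2 = 50
Difference = 50 - 27 = 23
= 23 semitones


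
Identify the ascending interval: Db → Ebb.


Let's work it out.
Letter names: D → E spans 2 letter names → a 2nd
Semitones: Db → Ebb = 1 half-step
A 2nd of 1 semitone is a minor 2nd
= minor 2nd


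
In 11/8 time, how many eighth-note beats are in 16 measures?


Time signature 11/8: the bottom number 8 means the eighth note gets one count
The top number 11 means 11 eighth-note beats per measure
Total = 11 × 16 measures
= 176 eighth-note beats


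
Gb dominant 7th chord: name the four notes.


Working:
Dominant 7th chord = root + major 3rd + perfect 5th + minor 7th
Seventh chords stack in thirds, so the letter names are G-B-D-F
Root: Gb
Major 3rd above Gb: Bb
Perfect 5th above Gb: Db
Minor 7th above Gb: Fb
Chord = Gb Bb Db Fb


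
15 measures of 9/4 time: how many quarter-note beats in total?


Step by step:
Time signature 9/4: the bottom number 4 means the quarter note gets one count
The top number 9 means 9 quarter-note beats per measure
Total = 9 × 15 measures
= 135 quarter-note beats


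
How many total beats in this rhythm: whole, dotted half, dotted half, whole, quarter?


Beat values:
  whole = 4 beats
  dotted half = 3 beats
  dotted half = 3 beats
  whole = 4 beats
  quarter = 1 beat
Sum = 4 + 3 + 3 + 4 + 1
= 15 beats


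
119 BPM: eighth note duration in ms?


One quarter-note beat = 60000 / BPM = 60000 / 119 ms
Eighth note = 1/2 × quarter note
Duration = 1/2 × 60000 / 119 = 30000 / 119
= 252.1 ms


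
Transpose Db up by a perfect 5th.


Step by step:
perfect 5th: 5 letter names, 7 semitones
Letter: D + 4 → A
Pitch: Db + 7 semitones, spelled as an A → Ab
= Ab


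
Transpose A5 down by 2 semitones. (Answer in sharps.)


Let's work it out.
A5: chromatic position 9 in octave 5 → absolute = 5×12 + 9 = 69
Transpose down 2: 69 - 2 = 67
67 = 5×12 + 7 → G in octave 5
Result = G5


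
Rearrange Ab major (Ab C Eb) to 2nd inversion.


Root position: Ab C Eb
2nd inversion: move root and 3rd up an octave
Bass note: Eb
Notes (bottom to top) = Eb Ab C


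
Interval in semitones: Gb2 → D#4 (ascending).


Absolute semitone position = octave×12 + chromatic position
Gb2: 2×12 + 6 = 30
D#4: 4×12 + 3 = 51
Difference = 51 - 30 = 21
= 21 semitones


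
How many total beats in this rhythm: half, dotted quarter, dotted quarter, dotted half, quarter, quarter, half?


Solution.
Beat values:
  half = 2 beats
  dotted quarter = 1.5 beats
  dotted quarter = 1.5 beats
  dotted half = 3 beats
  quarter = 1 beat
  quarter = 1 beat
  half = 2 beats
Sum = 2 + 1.5 + 1.5 + 3 + 1 + 1 + 2
= 12 beats


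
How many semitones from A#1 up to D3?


Solution.
Absolute semitone position = octave×12 + chromatic position
A#1: 1×12 + 10 = 22
D3: 3×12 + 2 = 38
Difference = 38 - 22 = 16
= 16 semitones


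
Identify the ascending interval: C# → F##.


Step by step:
Letter names: C → F spans 4 letter names → a 4th
Semitones: C# → F## = 6 half-steps
A 4th of 6 semitones is an augmented 4th
= augmented 4th


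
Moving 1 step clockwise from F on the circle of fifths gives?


Step by step:
Each clockwise step on the circle of fifths moves up a perfect 5th
From F: F → C
= C


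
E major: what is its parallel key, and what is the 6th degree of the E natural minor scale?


Reasoning:
Parallel keys share the same tonic but differ in mode
E major → parallel is E minor
E natural minor scale: E F# G A B C D
= E minor; 6th degree = C


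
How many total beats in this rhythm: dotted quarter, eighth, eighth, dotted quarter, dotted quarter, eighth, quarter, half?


Reasoning:
Beat values:
  dotted quarter = 1.5 beats
  eighth = 0.5 beats
  eighth = 0.5 beats
  dotted quarter = 1.5 beats
  dotted quarter = 1.5 beats
  eighth = 0.5 beats
  quarter = 1 beat
  half = 2 beats
Sum = 1.5 + 0.5 + 0.5 + 1.5 + 1.5 + 0.5 + 1 + 2
= 9 beats


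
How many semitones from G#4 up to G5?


Absolute semitone position = octave×12 + chromatic position
G#4: 4×12 + 8 = 56
G5: 5×12 + 7 = 67
Difference = 67 - 56 = 11
= 11 semitones


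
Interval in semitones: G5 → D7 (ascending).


Working:
Absolute semitone position = octave×12 + chromatic position
G5: 5×12 + 7 = 67
D7: 7×12 + 2 = 86
Difference = 86 - 67 = 19
= 19 semitones


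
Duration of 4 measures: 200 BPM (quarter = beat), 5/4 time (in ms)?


Solution.
Quarter-note beat duration = 60000 / 200 ms
Beats per measure (5/4) = 5
One measure = 5 × 60000 / 200 = 300000 / 200 ms
4 measures = 4 × 300000 / 200 = 1200000 / 200
= 6000.0 ms


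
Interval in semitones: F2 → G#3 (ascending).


Working:
Absolute semitone position = octave×12 + chromatic position
F2: 2×12 + 5 = 29
G#3: 3×12 + 8 = 44
Difference = 44 - 29 = 15
= 15 semitones


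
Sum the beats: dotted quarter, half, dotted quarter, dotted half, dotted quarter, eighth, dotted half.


Let's work it out.
Beat values:
  dotted quarter = 1.5 beats
  half = 2 beats
  dotted quarter = 1.5 beats
  dotted half = 3 beats
  dotted quarter = 1.5 beats
  eighth = 0.5 beats
  dotted half = 3 beats
Sum = 1.5 + 2 + 1.5 + 3 + 1.5 + 0.5 + 3
= 13 beats


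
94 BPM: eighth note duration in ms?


Solution.
One quarter-note beat = 60000 / BPM = 60000 / 94 ms
Eighth note = 1/2 × quarter note
Duration = 1/2 × 60000 / 94 = 30000 / 94
= 319.1 ms


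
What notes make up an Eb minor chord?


Working:
Minor triad = root + minor 3rd (3 semitones) + perfect 5th (7 semitones)
A triad on Eb stacks thirds, so the chord tones use letter names E-G-B
Root: Eb
Minor 3rd above Eb: Gb
Perfect 5th above Eb: Bb
Chord = Eb Gb Bb


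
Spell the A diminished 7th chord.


Working:
Diminished 7th chord = root + minor 3rd + diminished 5th + diminished 7th
Seventh chords stack in thirds, so the letter names are A-C-E-G
Root: A
Minor 3rd above A: C
Diminished 5th above A: Eb
Diminished 7th above A: Gb
Chord = A C Eb Gb


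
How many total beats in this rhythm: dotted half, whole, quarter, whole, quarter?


Working:
Beat values:
  dotted half = 3 beats
  whole = 4 beats
  quarter = 1 beat
  whole = 4 beats
  quarter = 1 beat
Sum = 3 + 4 + 1 + 4 + 1
= 13 beats


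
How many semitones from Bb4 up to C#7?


Reasoning:
Absolute semitone position = octave×12 + chromatic position
Bb4: 4×12 + 10 = 58
C#7: 7×12 + 1 = 85
Difference = 85 - 58 = 27
= 27 semitones


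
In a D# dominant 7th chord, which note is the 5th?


Reasoning:
Dominant 7th chord = root + major 3rd + perfect 5th + minor 7th
Seventh chords stack in thirds, so the letter names are D-F-A-C
Root: D#
Major 3rd above D#: F##
Perfect 5th above D#: A#
Minor 7th above D#: C#
The 5th = A#


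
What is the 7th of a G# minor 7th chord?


Working:
Minor 7th chord = root + minor 3rd + perfect 5th + minor 7th
Seventh chords stack in thirds, so the letter names are G-B-D-F
Root: G#
Minor 3rd above G#: B
Perfect 5th above G#: D#
Minor 7th above G#: F#
The 7th = F#


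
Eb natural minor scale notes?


Solution.
Natural minor scale pattern: W-H-W-W-H-W-W (2-1-2-2-1-2-2 semitones)
Starting from Eb:
  Eb + 2 semitones → F
  F + 1 semitone → Gb
  Gb + 2 semitones → Ab
  Ab + 2 semitones → Bb
  Bb + 1 semitone → Cb
  Cb + 2 semitones → Db
  Db + 2 semitones → Eb
Scale = Eb F Gb Ab Bb Cb Db


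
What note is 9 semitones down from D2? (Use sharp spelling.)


Let's work it out.
D2: chromatic position 2 in octave 2 → absolute = 2×12 + 2 = 26
Transpose down 9: 26 - 9 = 17
17 = 1×12 + 5 → F in octave 1
Result = F1


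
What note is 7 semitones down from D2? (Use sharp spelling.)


D2: chromatic position 2 in octave 2 → absolute = 2×12 + 2 = 26
Transpose down 7: 26 - 7 = 19
19 = 1×12 + 7 → G in octave 1
Result = G1


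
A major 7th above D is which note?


Reasoning:
A 7th spans 7 letter names, so from D we land on C
A major 7th = 11 semitones above D
Spell C at that pitch: C#
= C#


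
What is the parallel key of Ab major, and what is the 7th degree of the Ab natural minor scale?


Working:
Parallel keys share the same tonic but differ in mode
Ab major → parallel is Ab minor
Ab natural minor scale: Ab Bb Cb Db Eb Fb Gb
= Ab minor; 7th degree = Gb


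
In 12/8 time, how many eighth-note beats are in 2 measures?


Let's work it out.
Time signature 12/8: the bottom number 8 means the eighth note gets one count
The top number 12 means 12 eighth-note beats per measure
Total = 12 × 2 measures
= 24 eighth-note beats


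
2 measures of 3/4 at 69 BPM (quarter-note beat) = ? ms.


Let's work it out.
Quarter-note beat duration = 60000 / 69 ms
Beats per measure (3/4) = 3
One measure = 3 × 60000 / 69 = 180000 / 69 ms
2 measures = 2 × 180000 / 69 = 360000 / 69
= 5217.4 ms


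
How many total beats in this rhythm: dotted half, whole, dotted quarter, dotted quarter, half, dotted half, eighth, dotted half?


Beat values:
  dotted half = 3 beats
  whole = 4 beats
  dotted quarter = 1.5 beats
  dotted quarter = 1.5 beats
  half = 2 beats
  dotted half = 3 beats
  eighth = 0.5 beats
  dotted half = 3 beats
Sum = 3 + 4 + 1.5 + 1.5 + 2 + 3 + 0.5 + 3
= 18.5 beats


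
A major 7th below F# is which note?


Solution.
A 7th spans 7 letter names, so from F we land on G
A major 7th = 11 semitones below F#
Spell G at that pitch: G
= G


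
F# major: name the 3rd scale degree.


Let's work it out.
Major scale pattern: W-W-H-W-W-W-H (2-2-1-2-2-2-1 semitones)
Starting from F#:
  F# + 2 semitones → G#
  G# + 2 semitones → A#
  A# + 1 semitone → B
  B + 2 semitones → C#
  C# + 2 semitones → D#
  D# + 2 semitones → E#
  E# + 1 semitone → F#
Scale: F# G# A# B C# D# E#
Degree 3 = A#


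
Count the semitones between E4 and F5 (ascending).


Absolute semitone position = octave×12 + chromatic position
E4: 4×12 + 4 = 52
F5: 5×12 + 5 = 65
Difference = 65 - 52 = 13
= 13 semitones


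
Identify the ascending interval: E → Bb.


Working:
Letter names: E → B spans 5 letter names → a 5th
Semitones: E → Bb = 6 half-steps
A 5th of 6 semitones is a diminished 5th
= diminished 5th


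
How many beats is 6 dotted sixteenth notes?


Base sixteenth note = 1/4 beats
Dot 1 adds half the previous value: +1/8
One dotted sixteenth = 1/4 + 1/8 = 3/8
6 of them = 6 × 3/8 = 9/4
= 9/4 beats


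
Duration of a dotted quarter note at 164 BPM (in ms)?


Solution.
One quarter-note beat = 60000 / BPM = 60000 / 164 ms
Dotted quarter note = 3/2 × quarter note
Duration = 3/2 × 60000 / 164 = 90000 / 164
= 548.8 ms


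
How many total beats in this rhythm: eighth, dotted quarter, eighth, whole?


Let's work it out.
Beat values:
  eighth = 0.5 beats
  dotted quarter = 1.5 beats
  eighth = 0.5 beats
  whole = 4 beats
Sum = 0.5 + 1.5 + 0.5 + 4
= 6.5 beats


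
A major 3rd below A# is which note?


Let's work it out.
A 3rd spans 3 letter names, so from A we land on F
A major 3rd = 4 semitones below A#
Spell F at that pitch: F#
= F#


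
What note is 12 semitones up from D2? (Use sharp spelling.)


Working:
D2: chromatic position 2 in octave 2 → absolute = 2×12 + 2 = 26
Transpose up 12: 26 + 12 = 38
38 = 3×12 + 2 → D in octave 3
Result = D3


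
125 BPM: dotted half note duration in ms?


Working:
One quarter-note beat = 60000 / BPM = 60000 / 125 ms
Dotted half note = 3 × quarter note
Duration = 3 × 60000 / 125 = 180000 / 125
= 1440.0 ms


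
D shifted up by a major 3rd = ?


Step by step:
major 3rd: 3 letter names, 4 semitones
Letter: D + 2 → F
Pitch: D + 4 semitones, spelled as an F → F#
= F#


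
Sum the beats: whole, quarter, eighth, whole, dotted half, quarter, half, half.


Let's work it out.
Beat values:
  whole = 4 beats
  quarter = 1 beat
  eighth = 0.5 beats
  whole = 4 beats
  dotted half = 3 beats
  quarter = 1 beat
  half = 2 beats
  half = 2 beats
Sum = 4 + 1 + 0.5 + 4 + 3 + 1 + 2 + 2
= 17.5 beats


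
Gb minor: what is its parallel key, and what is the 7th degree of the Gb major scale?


Step by step:
Parallel keys share the same tonic but differ in mode
Gb minor → parallel is Gb major
Gb major scale: Gb Ab Bb Cb Db Eb F
= Gb major; 7th degree = F


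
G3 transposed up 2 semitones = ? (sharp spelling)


Let's work it out.
G3: chromatic position 7 in octave 3 → absolute = 3×12 + 7 = 43
Transpose up 2: 43 + 2 = 45
45 = 3×12 + 9 → A in octave 3
Result = A3


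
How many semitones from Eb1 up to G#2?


Absolute semitone position = octave×12 + chromatic position
Eb1: 1×12 + 3 = 15
G#2: 2×12 + 8 = 32
Difference = 32 - 15 = 17
= 17 semitones


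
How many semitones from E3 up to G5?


Reasoning:
Absolute semitone position = octave×12 + chromatic position
E3: 3×12 + 4 = 40
G5: 5×12 + 7 = 67
Difference = 67 - 40 = 27
= 27 semitones


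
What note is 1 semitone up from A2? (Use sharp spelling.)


Solution.
A2: chromatic position 9 in octave 2 → absolute = 2×12 + 9 = 33
Transpose up 1: 33 + 1 = 34
34 = 2×12 + 10 → A# in octave 2
Result = A#2


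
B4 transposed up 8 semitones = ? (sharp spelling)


Solution.
B4: chromatic position 11 in octave 4 → absolute = 4×12 + 11 = 59
Transpose up 8: 59 + 8 = 67
67 = 5×12 + 7 → G in octave 5
Result = G5


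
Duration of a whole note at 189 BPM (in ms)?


Solution.
One quarter-note beat = 60000 / BPM = 60000 / 189 ms
Whole note = 4 × quarter note
Duration = 4 × 60000 / 189 = 240000 / 189
= 1269.8 ms


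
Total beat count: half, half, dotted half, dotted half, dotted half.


Working:
Beat values:
  half = 2 beats
  half = 2 beats
  dotted half = 3 beats
  dotted half = 3 beats
  dotted half = 3 beats
Sum = 2 + 2 + 3 + 3 + 3
= 13 beats


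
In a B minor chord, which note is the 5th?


Minor triad = root + minor 3rd (3 semitones) + perfect 5th (7 semitones)
A triad on B stacks thirds, so the chord tones use letter names B-D-F
Root: B
Minor 3rd above B: D
Perfect 5th above B: F#
The 5th = F#


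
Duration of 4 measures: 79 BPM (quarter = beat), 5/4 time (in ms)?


Quarter-note beat duration = 60000 / 79 ms
Beats per measure (5/4) = 5
One measure = 5 × 60000 / 79 = 300000 / 79 ms
4 measures = 4 × 300000 / 79 = 1200000 / 79
= 15189.9 ms


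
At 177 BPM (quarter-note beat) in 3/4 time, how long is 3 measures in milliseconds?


Step by step:
Quarter-note beat duration = 60000 / 177 ms
Beats per measure (3/4) = 3
One measure = 3 × 60000 / 177 = 180000 / 177 ms
3 measures = 3 × 180000 / 177 = 540000 / 177
= 3050.8 ms


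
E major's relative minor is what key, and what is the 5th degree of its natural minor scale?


Working:
The relative minor shares the major's key signature and starts on its 6th degree
6th degree = a major 6th above the tonic; a major 6th above E is C#
→ relative minor of E major is C# minor
C# natural minor scale: C# D# E F# G# A B
= C# minor; 5th degree = G#


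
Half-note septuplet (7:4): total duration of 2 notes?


Septuplet: 7 notes occupy the space of 4 half notes
Space = 4 × 2 = 8 beats
Each septuplet note = 8 / 7 = 8/7 beats
2 notes = 2 × 8/7 = 16/7
= 16/7 beats


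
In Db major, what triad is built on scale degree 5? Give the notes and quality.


Working:
Db major scale: Db Eb F Gb Ab Bb C
Diatonic triad on degree 5 stacks scale notes 5, 7, 2: Ab C Eb
Ab→C = 4 semitones; Ab→Eb = 7 semitones → major triad
= Ab C Eb (major)


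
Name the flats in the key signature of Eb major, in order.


Reasoning:
Flat major keys: C(0), F(1), Bb(2), Eb(3), Ab(4), Db(5), Gb(6), Cb(7)
Eb major has 3 flats
Order of flats: Bb Eb Ab Db Gb Cb Fb → first 3: Bb, Eb, Ab
= Bb, Eb, Ab


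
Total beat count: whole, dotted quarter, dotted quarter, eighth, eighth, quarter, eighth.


Beat values:
  whole = 4 beats
  dotted quarter = 1.5 beats
  dotted quarter = 1.5 beats
  eighth = 0.5 beats
  eighth = 0.5 beats
  quarter = 1 beat
  eighth = 0.5 beats
Sum = 4 + 1.5 + 1.5 + 0.5 + 0.5 + 1 + 0.5
= 9.5 beats


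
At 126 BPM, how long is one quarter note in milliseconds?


Step by step:
One quarter-note beat = 60000 / BPM = 60000 / 126 ms
Duration = 60000 / 126
= 476.2 ms


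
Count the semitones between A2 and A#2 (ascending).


Reasoning:
Absolute semitone position = octave×12 + chromatic position
A2: 2×12 + 9 = 33
A#2: 2×12 + 10 = 34
Difference = 34 - 33 = 1
= 1 semitone


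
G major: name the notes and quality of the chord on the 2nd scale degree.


Let's work it out.
G major scale: G A B C D E F#
Diatonic triad on degree 2 stacks scale notes 2, 4, 6: A C E
A→C = 3 semitones; A→E = 7 semitones → minor triad
= A C E (minor)


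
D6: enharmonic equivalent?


Reasoning:
Enharmonic notes sound the same pitch but are spelled with different letter names
D and Ebb name the same pitch class
= Ebb6


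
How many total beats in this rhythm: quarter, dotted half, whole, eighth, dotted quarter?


Working:
Beat values:
  quarter = 1 beat
  dotted half = 3 beats
  whole = 4 beats
  eighth = 0.5 beats
  dotted quarter = 1.5 beats
Sum = 1 + 3 + 4 + 0.5 + 1.5
= 10 beats


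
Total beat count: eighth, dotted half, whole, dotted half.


Let's work it out.
Beat values:
  eighth = 0.5 beats
  dotted half = 3 beats
  whole = 4 beats
  dotted half = 3 beats
Sum = 0.5 + 3 + 4 + 3
= 10.5 beats


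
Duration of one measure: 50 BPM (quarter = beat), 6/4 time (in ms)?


Reasoning:
Quarter-note beat duration = 60000 / 50 ms
Beats per measure (6/4) = 6
One measure = 6 × 60000 / 50 = 360000 / 50 ms
= 7200.0 ms


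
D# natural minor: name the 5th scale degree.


Reasoning:
Natural minor scale pattern: W-H-W-W-H-W-W (2-1-2-2-1-2-2 semitones)
Starting from D#:
  D# + 2 semitones → E#
  E# + 1 semitone → F#
  F# + 2 semitones → G#
  G# + 2 semitones → A#
  A# + 1 semitone → B
  B + 2 semitones → C#
  C# + 2 semitones → D#
Scale: D# E# F# G# A# B C#
Degree 5 = A#


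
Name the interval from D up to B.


Letter names: D → B spans 6 letter names → a 6th
Semitones: D → B = 9 half-steps
A 6th of 9 semitones is a major 6th
= major 6th


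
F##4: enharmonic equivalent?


Step by step:
Enharmonic notes sound the same pitch but are spelled with different letter names
F## and G name the same pitch class
= G4


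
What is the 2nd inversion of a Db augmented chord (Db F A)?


Solution.
Root position: Db F A
2nd inversion: move root and 3rd up an octave
Bass note: A
Notes (bottom to top) = A Db F


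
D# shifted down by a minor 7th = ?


minor 7th: 7 letter names, 10 semitones
Letter: D - 6 → E
Pitch: D# - 10 semitones, spelled as an E → E#
= E#


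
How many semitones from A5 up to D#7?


Absolute semitone position = octave×12 + chromatic position
A5: 5×12 + 9 = 69
D#7: 7×12 + 3 = 87
Difference = 87 - 69 = 18
= 18 semitones


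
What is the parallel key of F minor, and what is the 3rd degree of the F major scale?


Let's work it out.
Parallel keys share the same tonic but differ in mode
F minor → parallel is F major
F major scale: F G A Bb C D E
= F major; 3rd degree = A


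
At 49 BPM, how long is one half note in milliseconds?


One quarter-note beat = 60000 / BPM = 60000 / 49 ms
Half note = 2 × quarter note
Duration = 2 × 60000 / 49 = 120000 / 49
= 2449.0 ms


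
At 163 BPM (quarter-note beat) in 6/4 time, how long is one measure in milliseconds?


Reasoning:
Quarter-note beat duration = 60000 / 163 ms
Beats per measure (6/4) = 6
One measure = 6 × 60000 / 163 = 360000 / 163 ms
= 2208.6 ms


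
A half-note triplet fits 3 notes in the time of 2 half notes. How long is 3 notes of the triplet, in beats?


Step by step:
Triplet: 3 notes occupy the space of 2 half notes
Space = 2 × 2 = 4 beats
Each triplet note = 4 / 3 = 4/3 beats
3 notes = 3 × 4/3 = 4
= 4 beats


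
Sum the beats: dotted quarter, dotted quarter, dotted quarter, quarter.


Solution.
Beat values:
  dotted quarter = 1.5 beats
  dotted quarter = 1.5 beats
  dotted quarter = 1.5 beats
  quarter = 1 beat
Sum = 1.5 + 1.5 + 1.5 + 1
= 5.5 beats


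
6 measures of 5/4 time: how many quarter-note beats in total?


Step by step:
Time signature 5/4: the bottom number 4 means the quarter note gets one count
The top number 5 means 5 quarter-note beats per measure
Total = 5 × 6 measures
= 30 quarter-note beats


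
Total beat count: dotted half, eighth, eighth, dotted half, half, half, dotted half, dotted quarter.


Working:
Beat values:
  dotted half = 3 beats
  eighth = 0.5 beats
  eighth = 0.5 beats
  dotted half = 3 beats
  half = 2 beats
  half = 2 beats
  dotted half = 3 beats
  dotted quarter = 1.5 beats
Sum = 3 + 0.5 + 0.5 + 3 + 2 + 2 + 3 + 1.5
= 15.5 beats


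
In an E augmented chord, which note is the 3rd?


Working:
Augmented triad = root + major 3rd (4 semitones) + augmented 5th (8 semitones)
A triad on E stacks thirds, so the chord tones use letter names E-G-B
Root: E
Major 3rd above E: G#
Augmented 5th above E: B#
The 3rd = G#


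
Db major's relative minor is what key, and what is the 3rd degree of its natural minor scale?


Solution.
The relative minor shares the major's key signature and starts on its 6th degree
6th degree = a major 6th above the tonic; a major 6th above Db is Bb
→ relative minor of Db major is Bb minor
Bb natural minor scale: Bb C Db Eb F Gb Ab
= Bb minor; 3rd degree = Db


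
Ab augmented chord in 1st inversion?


Solution.
Root position: Ab C E
1st inversion: move root up an octave
Bass note: C
Notes (bottom to top) = C E Ab


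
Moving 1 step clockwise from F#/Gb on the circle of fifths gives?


Each clockwise step on the circle of fifths moves up a perfect 5th
From F#/Gb: F#/Gb → Db
= Db


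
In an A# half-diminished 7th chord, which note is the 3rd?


Half-diminished 7th chord = root + minor 3rd + diminished 5th + minor 7th
Seventh chords stack in thirds, so the letter names are A-C-E-G
Root: A#
Minor 3rd above A#: C#
Diminished 5th above A#: E
Minor 7th above A#: G#
The 3rd = C#


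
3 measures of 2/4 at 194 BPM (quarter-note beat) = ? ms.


Working:
Quarter-note beat duration = 60000 / 194 ms
Beats per measure (2/4) = 2
One measure = 2 × 60000 / 194 = 120000 / 194 ms
3 measures = 3 × 120000 / 194 = 360000 / 194
= 1855.7 ms


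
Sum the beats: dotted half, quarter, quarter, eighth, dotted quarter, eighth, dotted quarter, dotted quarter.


Beat values:
  dotted half = 3 beats
  quarter = 1 beat
  quarter = 1 beat
  eighth = 0.5 beats
  dotted quarter = 1.5 beats
  eighth = 0.5 beats
  dotted quarter = 1.5 beats
  dotted quarter = 1.5 beats
Sum = 3 + 1 + 1 + 0.5 + 1.5 + 0.5 + 1.5 + 1.5
= 10.5 beats


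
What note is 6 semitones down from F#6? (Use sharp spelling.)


Solution.
F#6: chromatic position 6 in octave 6 → absolute = 6×12 + 6 = 78
Transpose down 6: 78 - 6 = 72
72 = 6×12 + 0 → C in octave 6
Result = C6


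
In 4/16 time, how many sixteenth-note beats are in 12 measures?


Solution.
Time signature 4/16: the bottom number 16 means the sixteenth note gets one count
The top number 4 means 4 sixteenth-note beats per measure
Total = 4 × 12 measures
= 48 sixteenth-note beats


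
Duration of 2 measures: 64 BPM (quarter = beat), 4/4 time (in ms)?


Quarter-note beat duration = 60000 / 64 ms
Beats per measure (4/4) = 4
One measure = 4 × 60000 / 64 = 240000 / 64 ms
2 measures = 2 × 240000 / 64 = 480000 / 64
= 7500.0 ms


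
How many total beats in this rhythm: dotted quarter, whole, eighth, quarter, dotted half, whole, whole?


Beat values:
  dotted quarter = 1.5 beats
  whole = 4 beats
  eighth = 0.5 beats
  quarter = 1 beat
  dotted half = 3 beats
  whole = 4 beats
  whole = 4 beats
Sum = 1.5 + 4 + 0.5 + 1 + 3 + 4 + 4
= 18 beats


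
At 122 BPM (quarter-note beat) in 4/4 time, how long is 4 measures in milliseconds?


Let's work it out.
Quarter-note beat duration = 60000 / 122 ms
Beats per measure (4/4) = 4
One measure = 4 × 60000 / 122 = 240000 / 122 ms
4 measures = 4 × 240000 / 122 = 960000 / 122
= 7868.9 ms


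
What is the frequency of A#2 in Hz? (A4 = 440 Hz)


f = 440 × 2^(n/12) where n = semitones from A4
A#2: -23 semitones from A4
f = 440 × 2^(-23/12)
f = 116.54 Hz


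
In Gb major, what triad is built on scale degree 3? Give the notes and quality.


Let's work it out.
Gb major scale: Gb Ab Bb Cb Db Eb F
Diatonic triad on degree 3 stacks scale notes 3, 5, 7: Bb Db F
Bb→Db = 3 semitones; Bb→F = 7 semitones → minor triad
= Bb Db F (minor)


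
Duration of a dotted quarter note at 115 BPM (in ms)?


Solution.
One quarter-note beat = 60000 / BPM = 60000 / 115 ms
Dotted quarter note = 3/2 × quarter note
Duration = 3/2 × 60000 / 115 = 90000 / 115
= 782.6 ms


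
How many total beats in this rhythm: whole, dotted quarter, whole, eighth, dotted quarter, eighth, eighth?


Reasoning:
Beat values:
  whole = 4 beats
  dotted quarter = 1.5 beats
  whole = 4 beats
  eighth = 0.5 beats
  dotted quarter = 1.5 beats
  eighth = 0.5 beats
  eighth = 0.5 beats
Sum = 4 + 1.5 + 4 + 0.5 + 1.5 + 0.5 + 0.5
= 12.5 beats


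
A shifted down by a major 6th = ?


Step by step:
major 6th: 6 letter names, 9 semitones
Letter: A - 5 → C
Pitch: A - 9 semitones, spelled as a C → C
= C


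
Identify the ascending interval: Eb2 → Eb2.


Letter names: E → E spans 1 letter name → a unison
Semitones: Eb2 → Eb2 = 0 half-steps
A unison of 0 semitones is a perfect unison
= perfect unison


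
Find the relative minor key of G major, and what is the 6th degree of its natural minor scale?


Step by step:
The relative minor shares the major's key signature and starts on its 6th degree
6th degree = a major 6th above the tonic; a major 6th above G is E
→ relative minor of G major is E minor
E natural minor scale: E F# G A B C D
= E minor; 6th degree = C


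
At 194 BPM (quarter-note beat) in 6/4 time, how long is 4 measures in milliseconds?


Solution.
Quarter-note beat duration = 60000 / 194 ms
Beats per measure (6/4) = 6
One measure = 6 × 60000 / 194 = 360000 / 194 ms
4 measures = 4 × 360000 / 194 = 1440000 / 194
= 7422.7 ms


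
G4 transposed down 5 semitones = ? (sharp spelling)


G4: chromatic position 7 in octave 4 → absolute = 4×12 + 7 = 55
Transpose down 5: 55 - 5 = 50
50 = 4×12 + 2 → D in octave 4
Result = D4


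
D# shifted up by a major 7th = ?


major 7th: 7 letter names, 11 semitones
Letter: D + 6 → C
Pitch: D# + 11 semitones, spelled as a C → C##
= C##


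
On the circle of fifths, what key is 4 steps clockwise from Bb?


Reasoning:
Each clockwise step on the circle of fifths moves up a perfect 5th
From Bb: Bb → F → C → G → D
= D


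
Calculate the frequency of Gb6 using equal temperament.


f = 440 × 2^(n/12) where n = semitones from A4
Gb6: 21 semitones from A4
f = 440 × 2^(21/12)
f = 1479.98 Hz


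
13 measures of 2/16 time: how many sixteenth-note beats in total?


Working:
Time signature 2/16: the bottom number 16 means the sixteenth note gets one count
The top number 2 means 2 sixteenth-note beats per measure
Total = 2 × 13 measures
= 26 sixteenth-note beats


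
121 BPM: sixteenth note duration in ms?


Step by step:
One quarter-note beat = 60000 / BPM = 60000 / 121 ms
Sixteenth note = 1/4 × quarter note
Duration = 1/4 × 60000 / 121 = 15000 / 121
= 124.0 ms


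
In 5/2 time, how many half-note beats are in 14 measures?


Time signature 5/2: the bottom number 2 means the half note gets one count
The top number 5 means 5 half-note beats per measure
Total = 5 × 14 measures
= 70 half-note beats


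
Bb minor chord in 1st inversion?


Step by step:
Root position: Bb Db F
1st inversion: move root up an octave
Bass note: Db
Notes (bottom to top) = Db F Bb


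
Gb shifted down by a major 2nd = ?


major 2nd: 2 letter names, 2 semitones
Letter: G - 1 → F
Pitch: Gb - 2 semitones, spelled as an F → Fb
= Fb


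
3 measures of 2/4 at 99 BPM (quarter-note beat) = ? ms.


Step by step:
Quarter-note beat duration = 60000 / 99 ms
Beats per measure (2/4) = 2
One measure = 2 × 60000 / 99 = 120000 / 99 ms
3 measures = 3 × 120000 / 99 = 360000 / 99
= 3636.4 ms


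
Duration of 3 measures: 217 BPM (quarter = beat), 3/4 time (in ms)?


Reasoning:
Quarter-note beat duration = 60000 / 217 ms
Beats per measure (3/4) = 3
One measure = 3 × 60000 / 217 = 180000 / 217 ms
3 measures = 3 × 180000 / 217 = 540000 / 217
= 2488.5 ms


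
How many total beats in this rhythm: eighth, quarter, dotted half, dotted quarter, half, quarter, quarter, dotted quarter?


Let's work it out.
Beat values:
  eighth = 0.5 beats
  quarter = 1 beat
  dotted half = 3 beats
  dotted quarter = 1.5 beats
  half = 2 beats
  quarter = 1 beat
  quarter = 1 beat
  dotted quarter = 1.5 beats
Sum = 0.5 + 1 + 3 + 1.5 + 2 + 1 + 1 + 1.5
= 11.5 beats


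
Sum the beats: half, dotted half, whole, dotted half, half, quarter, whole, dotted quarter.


Working:
Beat values:
  half = 2 beats
  dotted half = 3 beats
  whole = 4 beats
  dotted half = 3 beats
  half = 2 beats
  quarter = 1 beat
  whole = 4 beats
  dotted quarter = 1.5 beats
Sum = 2 + 3 + 4 + 3 + 2 + 1 + 4 + 1.5
= 20.5 beats


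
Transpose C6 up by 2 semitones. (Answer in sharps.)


C6: chromatic position 0 in octave 6 → absolute = 6×12 + 0 = 72
Transpose up 2: 72 + 2 = 74
74 = 6×12 + 2 → D in octave 6
Result = D6


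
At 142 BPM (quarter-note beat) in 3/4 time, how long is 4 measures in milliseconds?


Step by step:
Quarter-note beat duration = 60000 / 142 ms
Beats per measure (3/4) = 3
One measure = 3 × 60000 / 142 = 180000 / 142 ms
4 measures = 4 × 180000 / 142 = 720000 / 142
= 5070.4 ms


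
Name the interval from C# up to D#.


Letter names: C → D spans 2 letter names → a 2nd
Semitones: C# → D# = 2 half-steps
A 2nd of 2 semitones is a major 2nd
= major 2nd


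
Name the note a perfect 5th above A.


Step by step:
A 5th spans 5 letter names, so from A we land on E
A perfect 5th = 7 semitones above A
Spell E at that pitch: E
= E


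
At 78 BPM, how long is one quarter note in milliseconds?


One quarter-note beat = 60000 / BPM = 60000 / 78 ms
Duration = 60000 / 78
= 769.2 ms


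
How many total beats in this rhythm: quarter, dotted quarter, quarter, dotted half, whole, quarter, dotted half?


Solution.
Beat values:
  quarter = 1 beat
  dotted quarter = 1.5 beats
  quarter = 1 beat
  dotted half = 3 beats
  whole = 4 beats
  quarter = 1 beat
  dotted half = 3 beats
Sum = 1 + 1.5 + 1 + 3 + 4 + 1 + 3
= 14.5 beats


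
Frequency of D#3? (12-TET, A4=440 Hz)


f = 440 × 2^(n/12) where n = semitones from A4
D#3: -18 semitones from A4
f = 440 × 2^(-18/12)
f = 155.56 Hz


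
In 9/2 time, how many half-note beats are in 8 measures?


Time signature 9/2: the bottom number 2 means the half note gets one count
The top number 9 means 9 half-note beats per measure
Total = 9 × 8 measures
= 72 half-note beats


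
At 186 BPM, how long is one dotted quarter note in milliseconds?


Step by step:
One quarter-note beat = 60000 / BPM = 60000 / 186 ms
Dotted quarter note = 3/2 × quarter note
Duration = 3/2 × 60000 / 186 = 90000 / 186
= 483.9 ms


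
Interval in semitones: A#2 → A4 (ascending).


Absolute semitone position = octave×12 + chromatic position
A#2: 2×12 + 10 = 34
A4: 4×12 + 9 = 57
Difference = 57 - 34 = 23
= 23 semitones


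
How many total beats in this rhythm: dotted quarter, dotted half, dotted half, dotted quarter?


Working:
Beat values:
  dotted quarter = 1.5 beats
  dotted half = 3 beats
  dotted half = 3 beats
  dotted quarter = 1.5 beats
Sum = 1.5 + 3 + 3 + 1.5
= 9 beats


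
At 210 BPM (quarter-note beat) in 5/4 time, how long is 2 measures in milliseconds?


Working:
Quarter-note beat duration = 60000 / 210 ms
Beats per measure (5/4) = 5
One measure = 5 × 60000 / 210 = 300000 / 210 ms
2 measures = 2 × 300000 / 210 = 600000 / 210
= 2857.1 ms


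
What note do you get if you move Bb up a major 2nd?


Reasoning:
major 2nd: 2 letter names, 2 semitones
Letter: B + 1 → C
Pitch: Bb + 2 semitones, spelled as a C → C
= C


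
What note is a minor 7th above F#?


A 7th spans 7 letter names, so from F we land on E
A minor 7th = 10 semitones above F#
Spell E at that pitch: E
= E


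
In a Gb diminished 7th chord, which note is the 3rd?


Diminished 7th chord = root + minor 3rd + diminished 5th + diminished 7th
Seventh chords stack in thirds, so the letter names are G-B-D-F
Root: Gb
Minor 3rd above Gb: Bbb
Diminished 5th above Gb: Dbb
Diminished 7th above Gb: Fbb
The 3rd = Bbb


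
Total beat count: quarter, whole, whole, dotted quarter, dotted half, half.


Let's work it out.
Beat values:
  quarter = 1 beat
  whole = 4 beats
  whole = 4 beats
  dotted quarter = 1.5 beats
  dotted half = 3 beats
  half = 2 beats
Sum = 1 + 4 + 4 + 1.5 + 3 + 2
= 15.5 beats


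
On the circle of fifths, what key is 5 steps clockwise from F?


Let's work it out.
Each clockwise step on the circle of fifths moves up a perfect 5th
From F: F → C → G → D → A → E
= E


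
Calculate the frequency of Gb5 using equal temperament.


Working:
f = 440 × 2^(n/12) where n = semitones from A4
Gb5: 9 semitones from A4
f = 440 × 2^(9/12)
f = 739.99 Hz


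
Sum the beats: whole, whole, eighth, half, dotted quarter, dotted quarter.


Reasoning:
Beat values:
  whole = 4 beats
  whole = 4 beats
  eighth = 0.5 beats
  half = 2 beats
  dotted quarter = 1.5 beats
  dotted quarter = 1.5 beats
Sum = 4 + 4 + 0.5 + 2 + 1.5 + 1.5
= 13.5 beats


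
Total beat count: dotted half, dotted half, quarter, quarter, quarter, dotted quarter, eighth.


Solution.
Beat values:
  dotted half = 3 beats
  dotted half = 3 beats
  quarter = 1 beat
  quarter = 1 beat
  quarter = 1 beat
  dotted quarter = 1.5 beats
  eighth = 0.5 beats
Sum = 3 + 3 + 1 + 1 + 1 + 1.5 + 0.5
= 11 beats


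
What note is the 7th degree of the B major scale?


Reasoning:
Major scale pattern: W-W-H-W-W-W-H (2-2-1-2-2-2-1 semitones)
Starting from B:
  B + 2 semitones → C#
  C# + 2 semitones → D#
  D# + 1 semitone → E
  E + 2 semitones → F#
  F# + 2 semitones → G#
  G# + 2 semitones → A#
  A# + 1 semitone → B
Scale: B C# D# E F# G# A#
Degree 7 = A#
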